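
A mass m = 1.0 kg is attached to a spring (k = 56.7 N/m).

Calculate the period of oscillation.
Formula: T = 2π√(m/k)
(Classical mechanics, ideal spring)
T = 2π√(m/k) = 2π√(1.0/56.7) = 0.8344 s; f = 1/T = 1.198 Hz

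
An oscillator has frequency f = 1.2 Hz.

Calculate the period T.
T = 1/f = 1/1.2 = 0.8333 s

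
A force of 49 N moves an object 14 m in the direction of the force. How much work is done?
W = Fd = 49×14 = 686.0 J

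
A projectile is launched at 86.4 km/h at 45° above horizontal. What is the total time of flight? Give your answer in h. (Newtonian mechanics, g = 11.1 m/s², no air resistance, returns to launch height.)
T = 2v₀sin(θ)/g (with unit conversion) = 0.0008494 h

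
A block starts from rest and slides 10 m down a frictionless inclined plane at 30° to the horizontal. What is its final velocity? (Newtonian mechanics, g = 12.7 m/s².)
a = g sin(θ) = 12.7 × sin(30°) = 6.35 m/s²
v = √(2ad) = √(2 × 6.35 × 10) = 11.27 m/s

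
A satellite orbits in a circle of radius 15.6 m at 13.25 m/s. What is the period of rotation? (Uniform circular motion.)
T = 2πr/v = 2π×15.6/13.25 = 7.4 s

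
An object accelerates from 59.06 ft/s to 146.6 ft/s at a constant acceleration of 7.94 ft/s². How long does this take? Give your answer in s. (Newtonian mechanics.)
t = (v - v₀)/a (with unit conversion) = 11.03 s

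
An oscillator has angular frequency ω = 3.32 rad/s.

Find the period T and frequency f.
T = 2π/ω = 2π/3.32 = 1.893 s; f = ω/2π = 0.5284 Hz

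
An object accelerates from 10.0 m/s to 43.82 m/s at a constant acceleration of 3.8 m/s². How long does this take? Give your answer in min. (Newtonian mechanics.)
t = (v - v₀)/a (with unit conversion) = 0.1483 min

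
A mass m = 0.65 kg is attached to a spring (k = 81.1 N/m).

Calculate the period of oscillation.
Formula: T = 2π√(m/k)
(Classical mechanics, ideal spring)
T = 2π√(m/k) = 2π√(0.65/81.1) = 0.5625 s; f = 1/T = 1.778 Hz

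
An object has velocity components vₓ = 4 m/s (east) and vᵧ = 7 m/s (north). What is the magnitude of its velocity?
|v| = √(vₓ² + vᵧ²) = √(4² + 7²) = √(65) = 8.06 m/s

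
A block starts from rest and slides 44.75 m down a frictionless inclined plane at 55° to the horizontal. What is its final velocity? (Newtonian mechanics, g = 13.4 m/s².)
a = g sin(θ) = 13.4 × sin(55°) = 10.98 m/s²
v = √(2ad) = √(2 × 10.98 × 44.75) = 31.34 m/s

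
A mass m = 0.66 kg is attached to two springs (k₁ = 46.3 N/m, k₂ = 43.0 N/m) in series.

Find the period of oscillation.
k_eq = k₁k₂/(k₁+k₂) = 22.29 N/m
T = 2π√(m/k_eq) = 2π√(0.66/22.29) = 1.081 s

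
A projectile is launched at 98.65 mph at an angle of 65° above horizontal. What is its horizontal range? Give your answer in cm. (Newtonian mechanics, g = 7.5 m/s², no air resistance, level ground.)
R = v₀² sin(2θ) / g (with unit conversion) = 19860.0 cm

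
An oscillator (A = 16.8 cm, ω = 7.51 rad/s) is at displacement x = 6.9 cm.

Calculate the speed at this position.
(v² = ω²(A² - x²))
v = ω√(A² − x²) = 7.51×√(0.168² − 0.069²) = 1.15 m/s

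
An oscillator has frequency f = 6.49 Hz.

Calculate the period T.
T = 1/f = 1/6.49 = 0.1541 s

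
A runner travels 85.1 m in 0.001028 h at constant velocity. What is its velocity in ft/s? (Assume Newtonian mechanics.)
v = d/t (with unit conversion) = 75.44 ft/s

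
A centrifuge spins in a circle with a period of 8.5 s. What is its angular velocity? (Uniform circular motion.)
ω = 2π/T = 2π/8.5 = 0.7392 rad/s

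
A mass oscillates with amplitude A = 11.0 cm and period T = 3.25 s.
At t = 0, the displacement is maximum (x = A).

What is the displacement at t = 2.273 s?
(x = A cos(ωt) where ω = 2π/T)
ω = 2π/T = 2π/3.25 = 1.933 rad/s
x = A cos(ωt) = 11.0×cos(1.933×2.273) = -3.44 cm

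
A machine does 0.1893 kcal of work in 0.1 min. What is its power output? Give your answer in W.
P = W/t = 792 J / 6 s = 132 W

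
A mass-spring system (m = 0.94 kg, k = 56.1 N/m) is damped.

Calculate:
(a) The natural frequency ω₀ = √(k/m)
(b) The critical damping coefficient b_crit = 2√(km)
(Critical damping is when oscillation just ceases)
ω₀ = √(k/m) = √(56.1/0.94) = 7.725 rad/s
b_crit = 2√(km) = 2√(56.1×0.94) = 14.52 kg/s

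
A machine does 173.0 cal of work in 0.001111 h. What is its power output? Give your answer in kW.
P = W/t = 723.8 J / 4 s = 181 W = 0.181 kW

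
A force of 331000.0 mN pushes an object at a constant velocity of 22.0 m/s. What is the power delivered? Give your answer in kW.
P = Fv = 331 N × 22 m/s = 7282 W = 7.282 kW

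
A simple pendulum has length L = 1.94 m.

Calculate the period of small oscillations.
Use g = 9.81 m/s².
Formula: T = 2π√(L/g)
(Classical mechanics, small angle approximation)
T = 2π√(L/g) = 2π√(1.94/9.81) = 2.794 s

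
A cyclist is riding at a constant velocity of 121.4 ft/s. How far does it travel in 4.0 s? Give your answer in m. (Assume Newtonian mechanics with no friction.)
d = vt (with unit conversion) = 148.0 m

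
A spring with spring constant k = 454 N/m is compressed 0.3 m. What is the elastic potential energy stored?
PE = ½kx² = ½×454×0.3² = 20.43 J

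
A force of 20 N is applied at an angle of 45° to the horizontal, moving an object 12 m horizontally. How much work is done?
W = Fd cosθ = 20×12×cos(45°) = 169.71 J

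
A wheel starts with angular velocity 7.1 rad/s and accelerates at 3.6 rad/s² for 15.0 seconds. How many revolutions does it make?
θ = ω₀t + ½αt² = 7.1×15.0 + ½×3.6×15.0² = 511.5 rad
Revolutions = θ/(2π) = 511.5/(2π) = 81.41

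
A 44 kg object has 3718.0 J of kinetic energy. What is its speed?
KE = ½mv² → v = √(2KE/m) = √(2×3718.0/44) = 13.0 m/s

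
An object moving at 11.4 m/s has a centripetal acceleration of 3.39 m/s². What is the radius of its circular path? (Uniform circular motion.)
r = v²/a_c = 11.4²/3.39 = 38.34 m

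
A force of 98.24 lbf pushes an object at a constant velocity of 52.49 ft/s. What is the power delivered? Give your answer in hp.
P = Fv = 437 N × 16 m/s = 6991 W = 9.376 hp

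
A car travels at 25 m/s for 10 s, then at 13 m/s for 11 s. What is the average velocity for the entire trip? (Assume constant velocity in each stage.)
d₁ = v₁t₁ = 25 × 10 = 250 m
d₂ = v₂t₂ = 13 × 11 = 143 m
d_total = 393 m, t_total = 21 s
v_avg = d_total/t_total = 393/21 = 18.71 m/s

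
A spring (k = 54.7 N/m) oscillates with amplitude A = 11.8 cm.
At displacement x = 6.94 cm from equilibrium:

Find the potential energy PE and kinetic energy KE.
E_total = ½kA² = ½×54.7×(0.118)² = 0.3808 J
PE = ½kx² = ½×54.7×(0.0694)² = 0.1317 J
KE = E_total − PE = 0.2491 J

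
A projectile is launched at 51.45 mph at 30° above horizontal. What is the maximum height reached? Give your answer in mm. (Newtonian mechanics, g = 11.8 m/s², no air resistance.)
H = v₀²sin²(θ)/(2g) (with unit conversion) = 5604.0 mm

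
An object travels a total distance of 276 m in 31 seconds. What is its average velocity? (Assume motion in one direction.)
v_avg = Δd / Δt = 276 / 31 = 8.9 m/s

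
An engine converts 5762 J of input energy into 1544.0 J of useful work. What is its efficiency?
η = W_out/W_in = 1544.0/5762 = 0.268 = 26.8%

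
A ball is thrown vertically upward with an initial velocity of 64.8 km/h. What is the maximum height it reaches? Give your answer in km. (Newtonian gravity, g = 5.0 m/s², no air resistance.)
h_max = v₀²/(2g) (with unit conversion) = 0.0324 km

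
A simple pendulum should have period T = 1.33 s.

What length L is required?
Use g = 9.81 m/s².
T = 2π√(L/g) → L = g(T/2π)² = 9.81×(1.33/2π)² = 0.4396 m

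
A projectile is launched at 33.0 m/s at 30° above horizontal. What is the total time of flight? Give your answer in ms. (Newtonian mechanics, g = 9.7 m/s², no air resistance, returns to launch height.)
T = 2v₀sin(θ)/g (with unit conversion) = 3402.0 ms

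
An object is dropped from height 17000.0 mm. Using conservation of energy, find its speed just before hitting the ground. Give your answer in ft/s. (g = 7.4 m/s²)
mgh = ½mv² → v = √(2gh) = √(2×7.4×17) = 15.86 m/s = 52.04 ft/s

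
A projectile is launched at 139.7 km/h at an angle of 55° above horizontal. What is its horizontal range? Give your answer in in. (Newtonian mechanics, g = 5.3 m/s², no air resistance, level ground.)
R = v₀² sin(2θ) / g (with unit conversion) = 10510.0 in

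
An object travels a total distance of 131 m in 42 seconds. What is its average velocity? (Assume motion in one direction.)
v_avg = Δd / Δt = 131 / 42 = 3.12 m/s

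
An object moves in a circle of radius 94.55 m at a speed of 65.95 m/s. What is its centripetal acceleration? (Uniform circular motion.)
a_c = v²/r = 65.95²/94.55 = 4349.4/94.55 = 46.0 m/s²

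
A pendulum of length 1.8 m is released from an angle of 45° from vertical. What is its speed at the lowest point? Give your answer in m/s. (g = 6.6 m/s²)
h = L(1 − cosθ) = 1.8×(1 − cos45°) = 0.5272 m
v = √(2gh) = √(2×6.6×0.5272) = 2.638 m/s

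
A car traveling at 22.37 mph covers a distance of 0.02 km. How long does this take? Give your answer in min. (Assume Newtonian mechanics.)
t = d/v (with unit conversion) = 0.03333 min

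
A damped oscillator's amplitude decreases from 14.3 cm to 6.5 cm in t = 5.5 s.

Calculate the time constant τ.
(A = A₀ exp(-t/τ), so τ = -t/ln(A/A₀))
A/A₀ = 6.5/14.3 = 0.4545; ln(A/A₀) = -0.7885
τ = −t/ln(A/A₀) = −5.5/-0.7885 = 6.976 s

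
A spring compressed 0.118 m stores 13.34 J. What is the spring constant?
PE = ½kx² → k = 2PE/x² = 2×13.34/0.118² = 1916.0 N/m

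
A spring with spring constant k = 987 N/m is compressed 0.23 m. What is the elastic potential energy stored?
PE = ½kx² = ½×987×0.23² = 26.11 J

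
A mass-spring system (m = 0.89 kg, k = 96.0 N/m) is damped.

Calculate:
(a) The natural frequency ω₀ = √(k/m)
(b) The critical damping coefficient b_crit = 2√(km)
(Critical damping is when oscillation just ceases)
ω₀ = √(k/m) = √(96.0/0.89) = 10.39 rad/s
b_crit = 2√(km) = 2√(96.0×0.89) = 18.49 kg/s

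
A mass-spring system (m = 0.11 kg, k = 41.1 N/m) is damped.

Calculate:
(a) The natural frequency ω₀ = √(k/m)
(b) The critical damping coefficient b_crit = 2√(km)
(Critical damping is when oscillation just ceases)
ω₀ = √(k/m) = √(41.1/0.11) = 19.33 rad/s
b_crit = 2√(km) = 2√(41.1×0.11) = 4.253 kg/s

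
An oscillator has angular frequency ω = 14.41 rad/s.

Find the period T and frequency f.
T = 2π/ω = 2π/14.41 = 0.436 s; f = ω/2π = 2.293 Hz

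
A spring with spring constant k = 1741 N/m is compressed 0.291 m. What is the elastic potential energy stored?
PE = ½kx² = ½×1741×0.291² = 73.71 J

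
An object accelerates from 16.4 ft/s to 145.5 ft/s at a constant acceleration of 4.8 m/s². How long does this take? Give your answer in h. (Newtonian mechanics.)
t = (v - v₀)/a (with unit conversion) = 0.002277 h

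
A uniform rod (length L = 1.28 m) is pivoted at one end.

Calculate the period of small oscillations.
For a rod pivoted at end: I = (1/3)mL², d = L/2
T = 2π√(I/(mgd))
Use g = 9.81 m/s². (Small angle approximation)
I/m = (1/3)L² = 0.5461 m²; d = L/2 = 0.64 m
T = 2π√(I/(mgd)) = 2π√(0.5461/(9.81×0.64)) = 1.853 s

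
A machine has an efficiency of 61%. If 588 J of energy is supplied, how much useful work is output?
W_out = η × W_in = 0.61 × 588 = 358.68 J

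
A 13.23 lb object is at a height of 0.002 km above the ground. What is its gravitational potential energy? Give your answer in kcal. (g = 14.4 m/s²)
PE = mgh = 6.001 kg × 14.4 m/s² × 2 m = 172.8 J = 0.04131 kcal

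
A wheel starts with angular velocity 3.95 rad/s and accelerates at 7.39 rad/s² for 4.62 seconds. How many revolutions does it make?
θ = ω₀t + ½αt² = 3.95×4.62 + ½×7.39×4.62² = 97.12 rad
Revolutions = θ/(2π) = 97.12/(2π) = 15.46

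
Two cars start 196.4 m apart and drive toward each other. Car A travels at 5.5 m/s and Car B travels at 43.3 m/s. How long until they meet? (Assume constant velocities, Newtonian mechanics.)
Combined speed: v_combined = 5.5 + 43.3 = 48.8 m/s
Time to meet: t = d/48.8 = 196.4/48.8 = 4.02 s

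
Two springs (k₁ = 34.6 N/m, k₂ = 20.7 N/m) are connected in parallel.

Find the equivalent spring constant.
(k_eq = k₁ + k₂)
k_eq = k₁ + k₂ = 34.6 + 20.7 = 55.3 N/m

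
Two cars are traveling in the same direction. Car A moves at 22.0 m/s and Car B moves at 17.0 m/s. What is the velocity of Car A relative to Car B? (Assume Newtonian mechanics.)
v_rel = v_A - v_B = 22.0 - 17.0 = 5.0 m/s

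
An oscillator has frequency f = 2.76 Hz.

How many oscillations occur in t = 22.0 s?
n = f×t = 2.76×22.0 = 60.72 oscillations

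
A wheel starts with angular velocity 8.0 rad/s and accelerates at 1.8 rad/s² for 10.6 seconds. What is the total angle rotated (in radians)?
θ = ω₀t + ½αt² = 8.0×10.6 + ½×1.8×10.6² = 185.92 rad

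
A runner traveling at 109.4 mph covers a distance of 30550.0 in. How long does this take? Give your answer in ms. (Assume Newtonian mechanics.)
t = d/v (with unit conversion) = 15870.0 ms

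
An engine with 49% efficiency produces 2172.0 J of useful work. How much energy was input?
W_in = W_out/η = 2172.0/0.49 = 4432.7 J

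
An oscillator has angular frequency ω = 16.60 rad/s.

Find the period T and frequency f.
T = 2π/ω = 2π/16.6 = 0.3785 s; f = ω/2π = 2.642 Hz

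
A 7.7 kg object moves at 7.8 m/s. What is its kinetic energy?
KE = ½mv² = ½×7.7×7.8² = 234.234 J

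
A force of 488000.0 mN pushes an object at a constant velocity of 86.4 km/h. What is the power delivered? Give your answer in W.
P = Fv = 488 N × 24 m/s = 1.171e+04 W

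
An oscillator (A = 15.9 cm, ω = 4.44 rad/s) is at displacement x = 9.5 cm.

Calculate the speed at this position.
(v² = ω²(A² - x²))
v = ω√(A² − x²) = 4.44×√(0.159² − 0.095²) = 0.5661 m/s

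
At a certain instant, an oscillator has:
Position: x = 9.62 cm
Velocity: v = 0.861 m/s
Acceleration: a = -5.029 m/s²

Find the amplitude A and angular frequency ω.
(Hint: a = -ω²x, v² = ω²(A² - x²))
a = −ω²x → ω = √(|a|/x) = √(5.029/0.0962) = 7.23 rad/s
v² = ω²(A² − x²) → A = √(x² + v²/ω²) = √(0.0962² + 0.861²/7.23²) = 0.1531 m = 15.31 cm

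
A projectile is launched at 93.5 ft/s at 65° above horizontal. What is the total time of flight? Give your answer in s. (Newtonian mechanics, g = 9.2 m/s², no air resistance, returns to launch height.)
T = 2v₀sin(θ)/g (with unit conversion) = 5.615 s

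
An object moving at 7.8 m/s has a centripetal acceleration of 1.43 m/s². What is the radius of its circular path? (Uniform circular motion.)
r = v²/a_c = 7.8²/1.43 = 42.55 m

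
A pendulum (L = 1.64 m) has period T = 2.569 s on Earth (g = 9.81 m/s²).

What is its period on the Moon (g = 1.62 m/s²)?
T = 2π√(L/g), so T_moon/T_earth = √(g_earth/g_moon)
T_moon = 2π√(1.64/1.62) = 6.322 s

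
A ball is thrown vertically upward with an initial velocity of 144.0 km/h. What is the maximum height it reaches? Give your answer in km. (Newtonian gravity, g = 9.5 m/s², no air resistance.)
h_max = v₀²/(2g) (with unit conversion) = 0.08421 km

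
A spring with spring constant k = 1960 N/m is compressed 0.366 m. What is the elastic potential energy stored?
PE = ½kx² = ½×1960×0.366² = 131.3 J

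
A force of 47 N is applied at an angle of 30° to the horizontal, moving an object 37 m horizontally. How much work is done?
W = Fd cosθ = 47×37×cos(30°) = 1506.0 J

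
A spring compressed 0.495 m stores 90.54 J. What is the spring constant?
PE = ½kx² → k = 2PE/x² = 2×90.54/0.495² = 739.0 N/m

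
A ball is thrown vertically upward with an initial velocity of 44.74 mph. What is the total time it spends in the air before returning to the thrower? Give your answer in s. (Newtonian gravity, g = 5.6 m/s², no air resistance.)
t_total = 2v₀/g (with unit conversion) = 7.143 s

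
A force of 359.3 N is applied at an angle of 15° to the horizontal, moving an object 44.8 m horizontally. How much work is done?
W = Fd cosθ = 359.3×44.8×cos(15°) = 15548.0 J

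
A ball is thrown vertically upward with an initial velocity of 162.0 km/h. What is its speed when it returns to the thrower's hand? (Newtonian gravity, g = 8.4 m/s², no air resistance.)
By conservation of energy, the ball returns at the same speed = 162.0 km/h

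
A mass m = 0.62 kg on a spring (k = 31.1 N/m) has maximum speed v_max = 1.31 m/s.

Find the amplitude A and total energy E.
½mv²_max = ½kA² → A = v_max√(m/k) = 1.31×√(0.62/31.1) = 0.185 m = 18.5 cm
E = ½mv²_max = ½×0.62×1.31² = 0.532 J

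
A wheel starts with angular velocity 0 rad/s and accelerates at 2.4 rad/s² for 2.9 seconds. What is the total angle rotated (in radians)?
θ = ω₀t + ½αt² = 0×2.9 + ½×2.4×2.9² = 10.09 rad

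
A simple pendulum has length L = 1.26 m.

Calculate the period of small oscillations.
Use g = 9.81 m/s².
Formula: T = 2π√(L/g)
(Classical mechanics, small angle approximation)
T = 2π√(L/g) = 2π√(1.26/9.81) = 2.252 s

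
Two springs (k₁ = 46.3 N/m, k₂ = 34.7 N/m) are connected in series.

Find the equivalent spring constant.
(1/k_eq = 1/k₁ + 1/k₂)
1/k_eq = 1/46.3 + 1/34.7 = 0.050417; k_eq = 19.83 N/m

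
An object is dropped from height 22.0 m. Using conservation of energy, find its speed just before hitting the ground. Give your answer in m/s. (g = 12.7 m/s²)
mgh = ½mv² → v = √(2gh) = √(2×12.7×22) = 23.64 m/s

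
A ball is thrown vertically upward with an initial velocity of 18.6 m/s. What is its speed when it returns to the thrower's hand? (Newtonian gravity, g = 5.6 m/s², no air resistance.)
By conservation of energy, the ball returns at the same speed = 18.6 m/s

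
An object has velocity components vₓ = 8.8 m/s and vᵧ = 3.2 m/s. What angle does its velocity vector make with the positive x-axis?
θ = arctan(vᵧ/vₓ) = arctan(3.2/8.8) = 19.98°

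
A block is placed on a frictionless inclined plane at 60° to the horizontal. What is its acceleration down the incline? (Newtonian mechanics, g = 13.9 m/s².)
a = g sin(θ) = 13.9 × sin(60°) = 13.9 × 0.866 = 12.04 m/s²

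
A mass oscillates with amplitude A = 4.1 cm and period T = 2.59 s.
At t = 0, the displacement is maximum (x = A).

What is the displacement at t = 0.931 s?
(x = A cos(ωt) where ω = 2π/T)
ω = 2π/T = 2π/2.59 = 2.426 rad/s
x = A cos(ωt) = 4.1×cos(2.426×0.931) = -2.603 cm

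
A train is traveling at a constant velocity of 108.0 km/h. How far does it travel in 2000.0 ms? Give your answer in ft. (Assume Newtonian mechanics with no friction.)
d = vt (with unit conversion) = 196.9 ft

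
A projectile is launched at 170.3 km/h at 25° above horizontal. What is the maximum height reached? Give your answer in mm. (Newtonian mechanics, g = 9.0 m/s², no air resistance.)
H = v₀²sin²(θ)/(2g) (with unit conversion) = 22200.0 mm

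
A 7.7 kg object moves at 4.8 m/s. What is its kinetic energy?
KE = ½mv² = ½×7.7×4.8² = 88.704 J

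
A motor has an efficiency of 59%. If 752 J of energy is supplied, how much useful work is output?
W_out = η × W_in = 0.59 × 752 = 443.68 J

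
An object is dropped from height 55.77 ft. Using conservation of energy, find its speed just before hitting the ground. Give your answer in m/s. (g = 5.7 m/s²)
mgh = ½mv² → v = √(2gh) = √(2×5.7×17) = 13.92 m/s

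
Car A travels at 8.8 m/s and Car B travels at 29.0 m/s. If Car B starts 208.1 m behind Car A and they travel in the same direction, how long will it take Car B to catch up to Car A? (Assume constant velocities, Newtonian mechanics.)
Relative speed: v_rel = 29.0 - 8.8 = 20.2 m/s
Time to catch: t = d₀/v_rel = 208.1/20.2 = 10.3 s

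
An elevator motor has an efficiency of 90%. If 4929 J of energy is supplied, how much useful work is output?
W_out = η × W_in = 0.9 × 4929 = 4436.1 J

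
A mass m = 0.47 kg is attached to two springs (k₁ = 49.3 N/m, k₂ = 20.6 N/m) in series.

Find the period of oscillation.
k_eq = k₁k₂/(k₁+k₂) = 14.53 N/m
T = 2π√(m/k_eq) = 2π√(0.47/14.53) = 1.13 s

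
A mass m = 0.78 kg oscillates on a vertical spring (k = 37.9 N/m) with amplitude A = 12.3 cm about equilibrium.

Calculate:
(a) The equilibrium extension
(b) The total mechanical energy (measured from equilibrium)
x_eq = mg/k = 0.78×9.81/37.9 = 0.2019 m = 20.19 cm
E = ½kA² = ½×37.9×(0.123)² = 0.2867 J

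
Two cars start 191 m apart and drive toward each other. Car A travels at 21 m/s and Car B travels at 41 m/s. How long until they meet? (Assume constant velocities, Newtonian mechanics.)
Combined speed: v_combined = 21 + 41 = 62 m/s
Time to meet: t = d/62 = 191/62 = 3.08 s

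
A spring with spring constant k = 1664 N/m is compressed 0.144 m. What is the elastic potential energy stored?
PE = ½kx² = ½×1664×0.144² = 17.25 J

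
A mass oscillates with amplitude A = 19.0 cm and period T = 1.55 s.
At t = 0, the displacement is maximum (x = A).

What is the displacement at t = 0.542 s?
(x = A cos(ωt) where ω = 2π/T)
ω = 2π/T = 2π/1.55 = 4.054 rad/s
x = A cos(ωt) = 19.0×cos(4.054×0.542) = -11.14 cm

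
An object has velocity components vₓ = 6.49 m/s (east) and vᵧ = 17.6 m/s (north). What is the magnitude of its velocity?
|v| = √(vₓ² + vᵧ²) = √(6.49² + 17.6²) = √(351.88) = 18.76 m/s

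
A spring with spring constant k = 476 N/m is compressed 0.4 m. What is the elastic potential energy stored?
PE = ½kx² = ½×476×0.4² = 38.08 J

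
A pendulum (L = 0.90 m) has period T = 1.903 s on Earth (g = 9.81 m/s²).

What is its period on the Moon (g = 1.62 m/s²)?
T = 2π√(L/g), so T_moon/T_earth = √(g_earth/g_moon)
T_moon = 2π√(0.9/1.62) = 4.683 s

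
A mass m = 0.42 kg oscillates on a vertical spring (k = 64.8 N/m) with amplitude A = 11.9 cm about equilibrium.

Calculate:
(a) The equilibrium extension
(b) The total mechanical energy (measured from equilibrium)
x_eq = mg/k = 0.42×9.81/64.8 = 0.06358 m = 6.358 cm
E = ½kA² = ½×64.8×(0.119)² = 0.4588 J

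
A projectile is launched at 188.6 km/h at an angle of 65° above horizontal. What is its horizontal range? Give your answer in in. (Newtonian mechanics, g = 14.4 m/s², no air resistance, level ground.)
R = v₀² sin(2θ) / g (with unit conversion) = 5748.0 in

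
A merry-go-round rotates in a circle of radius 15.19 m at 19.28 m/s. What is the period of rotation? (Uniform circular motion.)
T = 2πr/v = 2π×15.19/19.28 = 4.95 s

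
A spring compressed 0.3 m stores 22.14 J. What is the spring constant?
PE = ½kx² → k = 2PE/x² = 2×22.14/0.3² = 492.0 N/m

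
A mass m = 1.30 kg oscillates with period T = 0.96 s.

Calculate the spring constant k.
T = 2π√(m/k) → k = m(2π/T)² = 1.3×(2π/0.96)² = 55.69 N/m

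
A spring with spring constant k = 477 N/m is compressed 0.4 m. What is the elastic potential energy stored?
PE = ½kx² = ½×477×0.4² = 38.16 J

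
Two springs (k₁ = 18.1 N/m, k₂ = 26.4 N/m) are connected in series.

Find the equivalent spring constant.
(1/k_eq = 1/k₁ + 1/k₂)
1/k_eq = 1/18.1 + 1/26.4 = 0.093127; k_eq = 10.74 N/m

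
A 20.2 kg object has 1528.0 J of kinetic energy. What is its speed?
KE = ½mv² → v = √(2KE/m) = √(2×1528.0/20.2) = 12.3 m/s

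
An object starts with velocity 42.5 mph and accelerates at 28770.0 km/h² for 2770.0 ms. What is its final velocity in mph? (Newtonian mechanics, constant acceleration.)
v = v₀ + at (with unit conversion) = 56.26 mph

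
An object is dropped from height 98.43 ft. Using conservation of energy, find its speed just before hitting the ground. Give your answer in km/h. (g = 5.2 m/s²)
mgh = ½mv² → v = √(2gh) = √(2×5.2×30) = 17.66 m/s = 63.59 km/h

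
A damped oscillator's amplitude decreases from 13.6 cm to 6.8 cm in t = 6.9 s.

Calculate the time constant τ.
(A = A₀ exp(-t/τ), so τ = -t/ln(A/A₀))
A/A₀ = 6.8/13.6 = 0.5; ln(A/A₀) = -0.6931
τ = −t/ln(A/A₀) = −6.9/-0.6931 = 9.955 s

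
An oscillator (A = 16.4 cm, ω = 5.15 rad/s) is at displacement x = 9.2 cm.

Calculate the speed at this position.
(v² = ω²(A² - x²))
v = ω√(A² − x²) = 5.15×√(0.164² − 0.092²) = 0.6992 m/s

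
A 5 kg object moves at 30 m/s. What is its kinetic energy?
KE = ½mv² = ½×5×30² = 2250.0 J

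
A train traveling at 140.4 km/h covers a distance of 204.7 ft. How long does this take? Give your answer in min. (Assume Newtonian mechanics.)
t = d/v (with unit conversion) = 0.02666 min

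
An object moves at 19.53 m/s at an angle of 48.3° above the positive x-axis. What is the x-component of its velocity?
vₓ = v cos(θ) = 19.53 × cos(48.3°) = 12.99 m/s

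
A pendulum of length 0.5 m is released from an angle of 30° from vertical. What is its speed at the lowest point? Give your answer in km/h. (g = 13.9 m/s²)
h = L(1 − cosθ) = 0.5×(1 − cos30°) = 0.06699 m
v = √(2gh) = √(2×13.9×0.06699) = 1.365 m/s = 4.913 km/h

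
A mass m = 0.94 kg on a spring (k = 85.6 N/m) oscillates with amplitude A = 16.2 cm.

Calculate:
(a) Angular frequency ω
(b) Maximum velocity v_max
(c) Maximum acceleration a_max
ω = √(k/m) = √(85.6/0.94) = 9.543 rad/s
v_max = ωA = 9.543×0.162 = 1.546 m/s
a_max = ω²A = 9.543²×0.162 = 14.75 m/s²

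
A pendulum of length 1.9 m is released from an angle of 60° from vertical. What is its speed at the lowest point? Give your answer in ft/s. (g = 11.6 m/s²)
h = L(1 − cosθ) = 1.9×(1 − cos60°) = 0.95 m
v = √(2gh) = √(2×11.6×0.95) = 4.695 m/s = 15.4 ft/s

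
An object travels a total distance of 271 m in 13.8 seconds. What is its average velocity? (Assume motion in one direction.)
v_avg = Δd / Δt = 271 / 13.8 = 19.64 m/s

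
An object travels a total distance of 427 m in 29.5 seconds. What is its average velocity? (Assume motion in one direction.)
v_avg = Δd / Δt = 427 / 29.5 = 14.47 m/s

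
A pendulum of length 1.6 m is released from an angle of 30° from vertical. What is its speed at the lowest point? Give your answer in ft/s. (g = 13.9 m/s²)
h = L(1 − cosθ) = 1.6×(1 − cos30°) = 0.2144 m
v = √(2gh) = √(2×13.9×0.2144) = 2.441 m/s = 8.009 ft/s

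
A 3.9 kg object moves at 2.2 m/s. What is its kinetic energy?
KE = ½mv² = ½×3.9×2.2² = 9.438 J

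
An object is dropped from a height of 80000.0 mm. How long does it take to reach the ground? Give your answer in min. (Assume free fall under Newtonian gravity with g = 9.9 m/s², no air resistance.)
t = √(2h/g) (with unit conversion) = 0.067 min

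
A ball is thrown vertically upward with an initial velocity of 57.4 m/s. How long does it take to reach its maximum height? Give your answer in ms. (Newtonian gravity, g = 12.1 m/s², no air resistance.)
t_up = v₀/g (with unit conversion) = 4744.0 ms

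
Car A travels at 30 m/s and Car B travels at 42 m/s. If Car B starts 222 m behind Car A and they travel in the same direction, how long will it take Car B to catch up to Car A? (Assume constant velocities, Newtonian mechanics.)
Relative speed: v_rel = 42 - 30 = 12 m/s
Time to catch: t = d₀/v_rel = 222/12 = 18.5 s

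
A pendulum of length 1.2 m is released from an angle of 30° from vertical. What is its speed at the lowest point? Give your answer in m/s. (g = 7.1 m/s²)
h = L(1 − cosθ) = 1.2×(1 − cos30°) = 0.1608 m
v = √(2gh) = √(2×7.1×0.1608) = 1.511 m/s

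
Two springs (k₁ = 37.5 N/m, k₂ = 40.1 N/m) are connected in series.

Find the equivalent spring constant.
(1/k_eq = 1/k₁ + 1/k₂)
1/k_eq = 1/37.5 + 1/40.1 = 0.051604; k_eq = 19.38 N/m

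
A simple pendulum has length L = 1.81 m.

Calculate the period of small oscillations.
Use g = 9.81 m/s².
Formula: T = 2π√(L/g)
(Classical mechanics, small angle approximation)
T = 2π√(L/g) = 2π√(1.81/9.81) = 2.699 s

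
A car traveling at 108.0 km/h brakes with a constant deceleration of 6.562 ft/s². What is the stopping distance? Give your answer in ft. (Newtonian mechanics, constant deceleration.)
d = v₀² / (2a) (with unit conversion) = 738.2 ft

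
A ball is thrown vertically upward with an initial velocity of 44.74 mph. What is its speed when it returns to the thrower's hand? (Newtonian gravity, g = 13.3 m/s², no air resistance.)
By conservation of energy, the ball returns at the same speed = 44.74 mph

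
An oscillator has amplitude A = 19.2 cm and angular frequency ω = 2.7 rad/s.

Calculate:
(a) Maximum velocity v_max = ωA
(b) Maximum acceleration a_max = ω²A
v_max = ωA = 2.7×0.192 = 0.5184 m/s
a_max = ω²A = 2.7²×0.192 = 1.4 m/s²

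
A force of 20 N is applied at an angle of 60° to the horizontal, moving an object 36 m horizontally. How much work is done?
W = Fd cosθ = 20×36×cos(60°) = 360.0 J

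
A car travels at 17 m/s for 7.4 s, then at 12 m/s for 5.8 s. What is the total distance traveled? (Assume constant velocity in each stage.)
d₁ = v₁t₁ = 17 × 7.4 = 125.8 m
d₂ = v₂t₂ = 12 × 5.8 = 69.6 m
d_total = 125.8 + 69.6 = 195.4 m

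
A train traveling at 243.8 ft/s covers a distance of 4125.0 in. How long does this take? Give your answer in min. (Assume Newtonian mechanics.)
t = d/v (with unit conversion) = 0.0235 min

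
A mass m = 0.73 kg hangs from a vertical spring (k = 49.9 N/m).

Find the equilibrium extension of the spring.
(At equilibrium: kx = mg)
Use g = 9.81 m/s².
x_eq = mg/k = 0.73×9.81/49.9 = 0.1435 m = 14.35 cm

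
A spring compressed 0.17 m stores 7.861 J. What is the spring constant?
PE = ½kx² → k = 2PE/x² = 2×7.861/0.17² = 544.0 N/m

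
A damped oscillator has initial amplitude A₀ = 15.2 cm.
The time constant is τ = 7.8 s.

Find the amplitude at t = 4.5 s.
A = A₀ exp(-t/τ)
A = A₀ exp(−t/τ) = 15.2×exp(−4.5/7.8) = 8.537 cm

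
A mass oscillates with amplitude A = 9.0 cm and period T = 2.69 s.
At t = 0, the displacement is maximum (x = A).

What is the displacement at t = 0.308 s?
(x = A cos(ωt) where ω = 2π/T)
ω = 2π/T = 2π/2.69 = 2.336 rad/s
x = A cos(ωt) = 9.0×cos(2.336×0.308) = 6.77 cm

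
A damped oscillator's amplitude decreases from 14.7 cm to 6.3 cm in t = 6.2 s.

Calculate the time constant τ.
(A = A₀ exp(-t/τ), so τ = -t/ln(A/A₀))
A/A₀ = 6.3/14.7 = 0.4286; ln(A/A₀) = -0.8473
τ = −t/ln(A/A₀) = −6.2/-0.8473 = 7.317 s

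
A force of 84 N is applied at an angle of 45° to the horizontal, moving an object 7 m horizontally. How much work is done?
W = Fd cosθ = 84×7×cos(45°) = 415.78 J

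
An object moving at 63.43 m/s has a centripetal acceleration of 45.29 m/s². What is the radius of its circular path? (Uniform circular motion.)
r = v²/a_c = 63.43²/45.29 = 88.84 m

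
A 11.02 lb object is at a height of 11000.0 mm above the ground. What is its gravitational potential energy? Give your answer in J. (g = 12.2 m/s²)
PE = mgh = 4.999 kg × 12.2 m/s² × 11 m = 670.8 J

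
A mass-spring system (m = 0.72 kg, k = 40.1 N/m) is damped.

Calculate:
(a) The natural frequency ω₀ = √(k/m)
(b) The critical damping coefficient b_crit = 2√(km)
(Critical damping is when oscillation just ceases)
ω₀ = √(k/m) = √(40.1/0.72) = 7.463 rad/s
b_crit = 2√(km) = 2√(40.1×0.72) = 10.75 kg/s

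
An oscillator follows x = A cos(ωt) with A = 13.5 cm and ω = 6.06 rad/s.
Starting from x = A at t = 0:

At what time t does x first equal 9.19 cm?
cos(ωt) = x/A = 9.19/13.5 = 0.6807
ωt = arccos(0.6807) = 0.822 rad
t = 0.822/6.06 = 0.1356 s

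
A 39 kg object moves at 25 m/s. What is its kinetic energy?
KE = ½mv² = ½×39×25² = 12187.5 J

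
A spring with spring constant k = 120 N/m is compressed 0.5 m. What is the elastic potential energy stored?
PE = ½kx² = ½×120×0.5² = 15.0 J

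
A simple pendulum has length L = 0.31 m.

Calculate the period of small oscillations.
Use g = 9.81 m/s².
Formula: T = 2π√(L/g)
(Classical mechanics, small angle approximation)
T = 2π√(L/g) = 2π√(0.31/9.81) = 1.117 s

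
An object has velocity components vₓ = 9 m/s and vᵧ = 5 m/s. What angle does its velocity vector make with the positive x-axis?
θ = arctan(vᵧ/vₓ) = arctan(5/9) = 29.05°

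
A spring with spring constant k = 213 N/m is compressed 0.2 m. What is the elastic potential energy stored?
PE = ½kx² = ½×213×0.2² = 4.26 J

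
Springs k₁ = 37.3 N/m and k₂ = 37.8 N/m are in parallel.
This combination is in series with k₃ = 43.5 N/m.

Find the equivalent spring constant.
k₁₂ = k₁ + k₂ = 75.1 N/m (parallel)
1/k_eq = 1/k₁₂ + 1/k₃ → k_eq = 27.55 N/m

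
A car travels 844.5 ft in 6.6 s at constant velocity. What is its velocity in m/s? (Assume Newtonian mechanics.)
v = d/t (with unit conversion) = 39.0 m/s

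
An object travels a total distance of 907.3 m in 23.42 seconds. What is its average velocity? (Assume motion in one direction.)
v_avg = Δd / Δt = 907.3 / 23.42 = 38.74 m/s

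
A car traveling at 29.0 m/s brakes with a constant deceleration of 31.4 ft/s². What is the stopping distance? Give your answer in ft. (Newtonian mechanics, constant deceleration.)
d = v₀² / (2a) (with unit conversion) = 144.1 ft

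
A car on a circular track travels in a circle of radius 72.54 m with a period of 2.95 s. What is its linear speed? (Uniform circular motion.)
v = 2πr/T = 2π×72.54/2.95 = 154.5 m/s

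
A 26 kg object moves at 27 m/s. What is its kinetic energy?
KE = ½mv² = ½×26×27² = 9477.0 J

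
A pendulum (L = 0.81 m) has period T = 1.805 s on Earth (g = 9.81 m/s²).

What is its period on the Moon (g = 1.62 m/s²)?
T = 2π√(L/g), so T_moon/T_earth = √(g_earth/g_moon)
T_moon = 2π√(0.81/1.62) = 4.443 s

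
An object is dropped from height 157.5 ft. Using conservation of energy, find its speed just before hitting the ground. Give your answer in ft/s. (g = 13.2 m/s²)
mgh = ½mv² → v = √(2gh) = √(2×13.2×48.01) = 35.6 m/s = 116.8 ft/s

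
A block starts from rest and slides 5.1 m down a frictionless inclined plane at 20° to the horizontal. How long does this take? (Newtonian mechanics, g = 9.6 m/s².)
a = g sin(θ) = 9.6 × sin(20°) = 3.28 m/s²
t = √(2d/a) = √(2 × 5.1 / 3.28) = 1.76 s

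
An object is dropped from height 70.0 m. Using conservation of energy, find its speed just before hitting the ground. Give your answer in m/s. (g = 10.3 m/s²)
mgh = ½mv² → v = √(2gh) = √(2×10.3×70) = 37.97 m/s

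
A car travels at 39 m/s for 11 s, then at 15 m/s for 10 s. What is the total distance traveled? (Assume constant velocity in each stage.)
d₁ = v₁t₁ = 39 × 11 = 429 m
d₂ = v₂t₂ = 15 × 10 = 150 m
d_total = 429 + 150 = 579 m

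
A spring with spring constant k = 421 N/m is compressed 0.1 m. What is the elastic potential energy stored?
PE = ½kx² = ½×421×0.1² = 2.105 J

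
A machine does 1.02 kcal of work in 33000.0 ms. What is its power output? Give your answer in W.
P = W/t = 4268 J / 33 s = 129.3 W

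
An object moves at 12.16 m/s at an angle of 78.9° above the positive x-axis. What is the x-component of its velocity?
vₓ = v cos(θ) = 12.16 × cos(78.9°) = 2.34 m/s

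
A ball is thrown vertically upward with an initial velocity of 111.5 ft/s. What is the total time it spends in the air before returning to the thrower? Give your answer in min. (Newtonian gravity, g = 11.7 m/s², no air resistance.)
t_total = 2v₀/g (with unit conversion) = 0.09682 min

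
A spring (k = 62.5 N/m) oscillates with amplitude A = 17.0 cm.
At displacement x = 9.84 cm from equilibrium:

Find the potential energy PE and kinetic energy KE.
E_total = ½kA² = ½×62.5×(0.17)² = 0.9031 J
PE = ½kx² = ½×62.5×(0.0984)² = 0.3026 J
KE = E_total − PE = 0.6005 J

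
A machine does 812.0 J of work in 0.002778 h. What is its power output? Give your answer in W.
P = W/t = 812 J / 10 s = 81.19 W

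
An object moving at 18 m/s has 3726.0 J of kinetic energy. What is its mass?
KE = ½mv² → m = 2KE/v² = 2×3726.0/18² = 23.0 kg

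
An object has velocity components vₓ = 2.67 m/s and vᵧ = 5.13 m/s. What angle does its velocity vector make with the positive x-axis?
θ = arctan(vᵧ/vₓ) = arctan(5.13/2.67) = 62.5°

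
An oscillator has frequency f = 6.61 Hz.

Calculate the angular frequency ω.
ω = 2πf = 2π×6.61 = 41.53 rad/s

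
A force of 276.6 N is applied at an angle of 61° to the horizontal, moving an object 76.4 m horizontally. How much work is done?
W = Fd cosθ = 276.6×76.4×cos(61°) = 10245.0 J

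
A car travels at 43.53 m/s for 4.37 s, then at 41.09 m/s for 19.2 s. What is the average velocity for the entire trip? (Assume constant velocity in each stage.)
d₁ = v₁t₁ = 43.53 × 4.37 = 190.226 m
d₂ = v₂t₂ = 41.09 × 19.2 = 788.928 m
d_total = 979.15 m, t_total = 23.57 s
v_avg = d_total/t_total = 979.15/23.57 = 41.54 m/s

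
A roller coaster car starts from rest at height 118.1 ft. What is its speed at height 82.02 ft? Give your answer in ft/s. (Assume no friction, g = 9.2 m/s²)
mgh₁ = ½mv₂² + mgh₂ → v₂ = √(2g(h₁−h₂)) = √(2×9.2×(36−25)) = 14.22 m/s = 46.67 ft/s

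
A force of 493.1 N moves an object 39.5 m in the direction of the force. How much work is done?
W = Fd = 493.1×39.5 = 19477.0 J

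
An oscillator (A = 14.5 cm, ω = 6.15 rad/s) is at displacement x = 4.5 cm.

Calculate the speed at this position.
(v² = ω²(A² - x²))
v = ω√(A² − x²) = 6.15×√(0.145² − 0.045²) = 0.8477 m/s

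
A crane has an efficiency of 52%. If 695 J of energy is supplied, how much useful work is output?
W_out = η × W_in = 0.52 × 695 = 361.4 J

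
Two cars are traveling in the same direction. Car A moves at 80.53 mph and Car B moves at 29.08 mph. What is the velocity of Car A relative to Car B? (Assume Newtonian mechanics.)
v_rel = v_A - v_B = 80.53 - 29.08 = 51.45 mph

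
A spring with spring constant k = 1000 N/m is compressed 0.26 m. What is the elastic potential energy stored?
PE = ½kx² = ½×1000×0.26² = 33.8 J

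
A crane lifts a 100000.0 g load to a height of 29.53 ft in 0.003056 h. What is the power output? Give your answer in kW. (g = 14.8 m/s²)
W = mgh = 100×14.8×9.001 = 1.332e+04 J
P = W/t = 1.332e+04/11 = 1211 W = 1.211 kW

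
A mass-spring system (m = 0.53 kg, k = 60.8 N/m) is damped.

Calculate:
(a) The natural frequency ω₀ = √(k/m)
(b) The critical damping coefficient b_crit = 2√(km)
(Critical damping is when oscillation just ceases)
ω₀ = √(k/m) = √(60.8/0.53) = 10.71 rad/s
b_crit = 2√(km) = 2√(60.8×0.53) = 11.35 kg/s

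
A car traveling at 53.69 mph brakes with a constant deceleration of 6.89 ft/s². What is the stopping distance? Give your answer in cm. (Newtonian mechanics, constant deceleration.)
d = v₀² / (2a) (with unit conversion) = 13720.0 cm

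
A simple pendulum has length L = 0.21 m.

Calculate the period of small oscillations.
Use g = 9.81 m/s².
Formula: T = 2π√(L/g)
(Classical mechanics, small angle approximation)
T = 2π√(L/g) = 2π√(0.21/9.81) = 0.9193 s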